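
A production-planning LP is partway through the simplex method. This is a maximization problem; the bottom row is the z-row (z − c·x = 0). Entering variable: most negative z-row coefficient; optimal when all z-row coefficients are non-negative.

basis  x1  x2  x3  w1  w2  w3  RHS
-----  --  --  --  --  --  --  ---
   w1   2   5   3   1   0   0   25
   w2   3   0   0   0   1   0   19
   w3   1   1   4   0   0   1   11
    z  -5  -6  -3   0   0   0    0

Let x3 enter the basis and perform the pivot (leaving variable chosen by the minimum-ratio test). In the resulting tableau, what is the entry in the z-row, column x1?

Ratio test on column x3 — row 1: 25/3 = 25/3; row 2: entry 0 ≤ 0; row 3: 11/4 = 11/4. Minimum is 11/4 at row 3 (w3 leaves); pivot element 4.
Divide row 3 by 4; eliminate column x3 from the other rows.
z-row update in column x1: -5 − (-3)·(1/4) = -17/4.

-17/4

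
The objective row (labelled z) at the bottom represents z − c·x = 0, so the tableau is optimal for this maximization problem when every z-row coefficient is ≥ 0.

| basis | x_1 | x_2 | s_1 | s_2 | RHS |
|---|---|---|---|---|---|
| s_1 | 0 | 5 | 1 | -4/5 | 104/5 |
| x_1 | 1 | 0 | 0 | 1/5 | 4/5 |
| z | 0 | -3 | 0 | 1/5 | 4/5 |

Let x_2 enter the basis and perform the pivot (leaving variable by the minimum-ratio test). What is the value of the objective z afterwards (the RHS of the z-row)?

332/25

Ratio test on column x_2 — row 1: (104/5)/5 = 104/25; row 2: entry 0 ≤ 0. Minimum is 104/25 at row 1 (s_1 leaves); pivot element 5.
Pivot on row 1; the z-row RHS becomes 4/5 − (-3)·(104/25) = 332/25.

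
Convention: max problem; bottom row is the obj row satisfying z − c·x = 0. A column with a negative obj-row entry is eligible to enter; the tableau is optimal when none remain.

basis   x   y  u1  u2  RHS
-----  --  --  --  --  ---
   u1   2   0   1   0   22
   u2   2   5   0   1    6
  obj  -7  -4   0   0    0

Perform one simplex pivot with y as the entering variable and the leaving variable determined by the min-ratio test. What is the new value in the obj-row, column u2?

Ratio test on column y — row 1: entry 0 ≤ 0; row 2: 6/5 = 6/5. Minimum is 6/5 at row 2 (u2 leaves); pivot element 5.
Divide row 2 by 5; eliminate column y from the other rows.
obj-row update in column u2: 0 − (-4)·(1/5) = 4/5.

4/5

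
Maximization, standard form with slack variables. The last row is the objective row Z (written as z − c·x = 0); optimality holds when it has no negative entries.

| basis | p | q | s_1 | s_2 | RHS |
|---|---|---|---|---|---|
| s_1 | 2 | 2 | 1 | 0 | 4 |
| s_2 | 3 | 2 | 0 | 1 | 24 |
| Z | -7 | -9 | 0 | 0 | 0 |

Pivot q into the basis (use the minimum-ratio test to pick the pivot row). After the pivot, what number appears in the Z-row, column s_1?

Ratio test on column q — row 1: 4/2 = 2; row 2: 24/2 = 12. Minimum is 2 at row 1 (s_1 leaves); pivot element 2.
Divide row 1 by 2; eliminate column q from the other rows.
Z-row update in column s_1: 0 − (-9)·(1/2) = 9/2.

9/2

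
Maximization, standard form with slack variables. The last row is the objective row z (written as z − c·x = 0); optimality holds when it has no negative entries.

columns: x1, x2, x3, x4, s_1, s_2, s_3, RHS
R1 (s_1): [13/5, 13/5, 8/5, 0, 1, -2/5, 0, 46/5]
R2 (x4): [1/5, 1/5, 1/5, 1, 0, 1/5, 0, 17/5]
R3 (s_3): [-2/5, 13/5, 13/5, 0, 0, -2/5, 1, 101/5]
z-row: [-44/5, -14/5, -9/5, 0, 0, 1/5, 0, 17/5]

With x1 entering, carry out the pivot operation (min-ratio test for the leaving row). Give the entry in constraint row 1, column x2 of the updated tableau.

Ratio test on column x1 — row 1: (46/5)/(13/5) = 46/13; row 2: (17/5)/(1/5) = 17; row 3: entry -2/5 ≤ 0. Minimum is 46/13 at row 1 (s_1 leaves); pivot element 13/5.
Divide row 1 by 13/5; eliminate column x1 from the other rows.
In the new row 1, the x2 entry is the old entry divided by the pivot: (13/5)/(13/5) = 1.

1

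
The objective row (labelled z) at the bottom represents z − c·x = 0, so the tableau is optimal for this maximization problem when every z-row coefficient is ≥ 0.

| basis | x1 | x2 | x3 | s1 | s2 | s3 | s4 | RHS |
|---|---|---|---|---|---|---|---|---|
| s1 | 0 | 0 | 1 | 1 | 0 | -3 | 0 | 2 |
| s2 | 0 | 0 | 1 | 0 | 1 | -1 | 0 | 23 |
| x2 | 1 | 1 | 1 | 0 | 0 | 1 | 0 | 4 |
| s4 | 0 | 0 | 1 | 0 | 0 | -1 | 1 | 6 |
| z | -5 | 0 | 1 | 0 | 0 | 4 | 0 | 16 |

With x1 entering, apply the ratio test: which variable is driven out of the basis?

Column x1 entries and ratios — s1: 0 ≤ 0, skip; s2: 0 ≤ 0, skip; x2: 4/1 = 4; s4: 0 ≤ 0, skip.
Smallest ratio is 4 in the row of x2, so x2 leaves.

x2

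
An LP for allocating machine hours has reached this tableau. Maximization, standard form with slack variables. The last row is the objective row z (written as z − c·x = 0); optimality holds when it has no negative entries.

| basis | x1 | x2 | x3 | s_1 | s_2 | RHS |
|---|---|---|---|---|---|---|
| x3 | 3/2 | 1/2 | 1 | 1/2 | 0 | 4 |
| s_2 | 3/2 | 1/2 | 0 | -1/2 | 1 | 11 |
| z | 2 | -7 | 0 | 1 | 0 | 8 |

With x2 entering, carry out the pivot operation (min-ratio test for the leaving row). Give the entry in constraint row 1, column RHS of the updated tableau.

Ratio test on column x2 — row 1: 4/(1/2) = 8; row 2: 11/(1/2) = 22. Minimum is 8 at row 1 (x3 leaves); pivot element 1/2.
Divide row 1 by 1/2; eliminate column x2 from the other rows.
In the new row 1, the RHS entry is the old entry divided by the pivot: 4/(1/2) = 8.

8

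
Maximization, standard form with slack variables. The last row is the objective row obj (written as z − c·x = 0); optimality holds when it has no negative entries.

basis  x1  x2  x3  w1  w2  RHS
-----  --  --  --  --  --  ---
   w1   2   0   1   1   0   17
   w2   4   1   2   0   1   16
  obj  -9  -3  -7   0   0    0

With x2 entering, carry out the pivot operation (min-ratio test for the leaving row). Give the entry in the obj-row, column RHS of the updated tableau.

48

Ratio test on column x2 — row 1: entry 0 ≤ 0; row 2: 16/1 = 16. Minimum is 16 at row 2 (w2 leaves); pivot element 1.
Divide row 2 by 1; eliminate column x2 from the other rows.
obj-row update in column RHS: 0 − (-3)·16 = 48.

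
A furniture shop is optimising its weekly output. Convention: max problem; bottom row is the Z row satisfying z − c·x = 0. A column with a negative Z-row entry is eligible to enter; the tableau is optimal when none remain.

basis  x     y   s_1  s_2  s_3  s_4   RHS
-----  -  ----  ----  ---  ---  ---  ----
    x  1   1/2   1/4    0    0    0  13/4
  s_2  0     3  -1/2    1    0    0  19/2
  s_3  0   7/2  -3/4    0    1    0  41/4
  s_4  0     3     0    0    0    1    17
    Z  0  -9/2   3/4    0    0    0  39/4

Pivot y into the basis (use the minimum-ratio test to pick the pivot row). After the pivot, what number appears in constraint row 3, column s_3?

Ratio test on column y — row 1: (13/4)/(1/2) = 13/2; row 2: (19/2)/3 = 19/6; row 3: (41/4)/(7/2) = 41/14; row 4: 17/3 = 17/3. Minimum is 41/14 at row 3 (s_3 leaves); pivot element 7/2.
Divide row 3 by 7/2; eliminate column y from the other rows.
In the new row 3, the s_3 entry is the old entry divided by the pivot: 1/(7/2) = 2/7.

2/7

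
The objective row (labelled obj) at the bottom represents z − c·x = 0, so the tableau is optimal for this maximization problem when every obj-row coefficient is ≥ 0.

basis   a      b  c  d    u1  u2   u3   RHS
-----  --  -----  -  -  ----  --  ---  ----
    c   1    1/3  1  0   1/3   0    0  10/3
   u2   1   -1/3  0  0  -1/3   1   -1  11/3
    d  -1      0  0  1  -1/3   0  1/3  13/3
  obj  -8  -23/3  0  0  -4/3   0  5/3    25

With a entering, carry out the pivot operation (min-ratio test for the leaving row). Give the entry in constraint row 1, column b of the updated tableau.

1/3

Ratio test on column a — row 1: (10/3)/1 = 10/3; row 2: (11/3)/1 = 11/3; row 3: entry -1 ≤ 0. Minimum is 10/3 at row 1 (c leaves); pivot element 1.
Divide row 1 by 1; eliminate column a from the other rows.
In the new row 1, the b entry is the old entry divided by the pivot: (1/3)/1 = 1/3.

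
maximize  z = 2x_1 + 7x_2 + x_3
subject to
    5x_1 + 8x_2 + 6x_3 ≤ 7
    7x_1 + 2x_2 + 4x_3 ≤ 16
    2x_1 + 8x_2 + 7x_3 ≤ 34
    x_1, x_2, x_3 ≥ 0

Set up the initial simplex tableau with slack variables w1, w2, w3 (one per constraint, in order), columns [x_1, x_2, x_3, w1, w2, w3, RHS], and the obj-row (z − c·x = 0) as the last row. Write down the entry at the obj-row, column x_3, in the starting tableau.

-1

The obj-row carries the negated objective coefficients: the x_3 entry is -1.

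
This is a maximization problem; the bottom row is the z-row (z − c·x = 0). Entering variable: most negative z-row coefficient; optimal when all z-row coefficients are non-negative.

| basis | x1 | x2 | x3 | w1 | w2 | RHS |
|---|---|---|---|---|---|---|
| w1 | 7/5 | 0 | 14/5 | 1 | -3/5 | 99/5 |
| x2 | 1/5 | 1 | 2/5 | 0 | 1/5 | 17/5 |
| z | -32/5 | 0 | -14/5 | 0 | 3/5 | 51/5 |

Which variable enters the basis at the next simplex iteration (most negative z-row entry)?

x1

Negative z-row entries: x1: -32/5, x3: -14/5.
The most negative is -32/5 in column x1, so x1 enters.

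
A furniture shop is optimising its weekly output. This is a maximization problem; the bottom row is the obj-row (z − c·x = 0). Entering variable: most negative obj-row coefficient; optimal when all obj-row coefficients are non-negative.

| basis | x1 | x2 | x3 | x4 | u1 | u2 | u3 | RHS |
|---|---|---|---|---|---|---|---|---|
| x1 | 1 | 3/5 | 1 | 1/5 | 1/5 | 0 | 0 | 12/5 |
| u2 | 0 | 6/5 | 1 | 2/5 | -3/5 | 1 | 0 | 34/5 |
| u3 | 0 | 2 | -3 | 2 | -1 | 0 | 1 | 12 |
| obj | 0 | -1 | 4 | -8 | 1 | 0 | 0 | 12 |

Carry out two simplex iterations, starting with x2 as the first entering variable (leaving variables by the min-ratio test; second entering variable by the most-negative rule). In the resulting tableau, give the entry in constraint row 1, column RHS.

3

Ratio test on column x2 — row 1: (12/5)/(3/5) = 4; row 2: (34/5)/(6/5) = 17/3; row 3: 12/2 = 6. Minimum is 4 at row 1 (x1 leaves); pivot element 3/5.
Divide row 1 by 3/5; eliminate column x2 from the other rows.
Second iteration: most negative obj-row entry is -23/3 in column x4, so x4 enters.
Ratio test on column x4 — row 1: 4/(1/3) = 12; row 2: entry 0 ≤ 0; row 3: 4/(4/3) = 3. Minimum is 3 at row 3 (u3 leaves); pivot element 4/3.
Divide row 3 by 4/3; eliminate column x4 from the other rows.
After both pivots, the entry at constraint row 1, column RHS is 3.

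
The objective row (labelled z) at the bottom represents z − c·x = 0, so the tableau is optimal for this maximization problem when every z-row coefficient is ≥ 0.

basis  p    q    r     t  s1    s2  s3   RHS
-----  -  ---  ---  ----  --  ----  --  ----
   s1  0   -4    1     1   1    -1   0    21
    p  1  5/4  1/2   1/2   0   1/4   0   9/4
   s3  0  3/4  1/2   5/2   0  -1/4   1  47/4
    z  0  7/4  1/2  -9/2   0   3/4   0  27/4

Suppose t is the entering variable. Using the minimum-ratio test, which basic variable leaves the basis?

Column t entries and ratios — s1: 21/1 = 21; p: (9/4)/(1/2) = 9/2; s3: (47/4)/(5/2) = 47/10.
Smallest ratio is 9/2 in the row of p, so p leaves.

p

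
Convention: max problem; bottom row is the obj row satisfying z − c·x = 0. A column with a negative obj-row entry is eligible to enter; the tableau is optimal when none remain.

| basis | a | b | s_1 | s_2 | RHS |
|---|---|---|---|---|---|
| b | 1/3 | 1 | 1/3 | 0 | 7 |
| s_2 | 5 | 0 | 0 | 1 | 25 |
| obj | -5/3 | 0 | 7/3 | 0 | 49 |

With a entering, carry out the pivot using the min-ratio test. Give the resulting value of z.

172/3

Ratio test on column a — row 1: 7/(1/3) = 21; row 2: 25/5 = 5. Minimum is 5 at row 2 (s_2 leaves); pivot element 5.
Pivot on row 2; the obj-row RHS becomes 49 − (-5/3)·5 = 172/3.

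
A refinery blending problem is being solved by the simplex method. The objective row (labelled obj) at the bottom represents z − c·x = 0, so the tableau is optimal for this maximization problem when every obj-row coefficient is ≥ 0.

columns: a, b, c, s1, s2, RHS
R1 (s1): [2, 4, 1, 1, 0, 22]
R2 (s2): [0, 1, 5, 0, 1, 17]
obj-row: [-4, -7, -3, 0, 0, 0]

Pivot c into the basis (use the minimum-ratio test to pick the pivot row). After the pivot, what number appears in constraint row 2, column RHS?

Ratio test on column c — row 1: 22/1 = 22; row 2: 17/5 = 17/5. Minimum is 17/5 at row 2 (s2 leaves); pivot element 5.
Divide row 2 by 5; eliminate column c from the other rows.
In the new row 2, the RHS entry is the old entry divided by the pivot: 17/5 = 17/5.

17/5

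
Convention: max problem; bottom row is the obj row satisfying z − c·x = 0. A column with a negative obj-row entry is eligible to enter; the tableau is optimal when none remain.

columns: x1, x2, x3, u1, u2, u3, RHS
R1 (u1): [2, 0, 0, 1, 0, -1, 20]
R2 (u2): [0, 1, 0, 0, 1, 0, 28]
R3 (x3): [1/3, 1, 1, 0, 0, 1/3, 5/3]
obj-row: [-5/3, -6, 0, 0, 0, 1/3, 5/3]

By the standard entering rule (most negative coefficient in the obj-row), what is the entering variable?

x2

Negative obj-row entries: x1: -5/3, x2: -6.
The most negative is -6 in column x2, so x2 enters.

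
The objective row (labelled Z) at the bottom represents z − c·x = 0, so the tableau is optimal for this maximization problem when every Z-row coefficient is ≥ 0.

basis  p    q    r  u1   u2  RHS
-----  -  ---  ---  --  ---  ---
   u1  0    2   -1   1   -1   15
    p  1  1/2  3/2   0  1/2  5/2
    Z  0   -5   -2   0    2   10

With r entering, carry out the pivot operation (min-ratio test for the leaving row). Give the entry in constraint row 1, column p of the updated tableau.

2/3

Ratio test on column r — row 1: entry -1 ≤ 0; row 2: (5/2)/(3/2) = 5/3. Minimum is 5/3 at row 2 (p leaves); pivot element 3/2.
Divide row 2 by 3/2; eliminate column r from the other rows.
Row 1 update in column p: 0 − (-1)·(2/3) = 2/3.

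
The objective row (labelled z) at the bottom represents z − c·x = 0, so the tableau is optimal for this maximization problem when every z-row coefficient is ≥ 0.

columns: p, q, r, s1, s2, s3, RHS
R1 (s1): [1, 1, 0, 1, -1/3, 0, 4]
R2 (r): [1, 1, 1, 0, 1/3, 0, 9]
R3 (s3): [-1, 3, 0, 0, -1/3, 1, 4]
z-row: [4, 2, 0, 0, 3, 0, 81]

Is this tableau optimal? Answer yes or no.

Every z-row coefficient is ≥ 0, so the tableau is optimal.

yes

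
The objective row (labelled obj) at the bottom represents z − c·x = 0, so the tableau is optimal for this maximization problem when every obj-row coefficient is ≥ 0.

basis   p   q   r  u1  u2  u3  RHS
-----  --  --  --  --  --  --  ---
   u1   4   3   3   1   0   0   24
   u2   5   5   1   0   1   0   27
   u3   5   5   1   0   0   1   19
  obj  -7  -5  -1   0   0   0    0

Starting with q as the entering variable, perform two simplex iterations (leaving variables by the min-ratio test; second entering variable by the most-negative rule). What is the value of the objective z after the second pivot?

Ratio test on column q — row 1: 24/3 = 8; row 2: 27/5 = 27/5; row 3: 19/5 = 19/5. Minimum is 19/5 at row 3 (u3 leaves); pivot element 5.
Pivot on row 3; the obj-row RHS becomes 0 − (-5)·(19/5) = 19.
Next entering variable (most negative obj-row entry -2): p.
Ratio test on column p — row 1: (63/5)/1 = 63/5; row 2: entry 0 ≤ 0; row 3: (19/5)/1 = 19/5. Minimum is 19/5 at row 3 (q leaves); pivot element 1.
After the second pivot the obj-row RHS is 19 − (-2)·(19/5) = 133/5.

133/5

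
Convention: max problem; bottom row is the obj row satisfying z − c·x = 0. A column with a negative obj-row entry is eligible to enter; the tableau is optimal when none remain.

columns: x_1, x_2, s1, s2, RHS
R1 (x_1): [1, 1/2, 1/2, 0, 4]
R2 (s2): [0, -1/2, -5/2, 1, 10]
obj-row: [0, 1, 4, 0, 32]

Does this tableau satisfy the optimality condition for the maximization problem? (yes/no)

Every obj-row coefficient is ≥ 0, so the tableau is optimal.

yes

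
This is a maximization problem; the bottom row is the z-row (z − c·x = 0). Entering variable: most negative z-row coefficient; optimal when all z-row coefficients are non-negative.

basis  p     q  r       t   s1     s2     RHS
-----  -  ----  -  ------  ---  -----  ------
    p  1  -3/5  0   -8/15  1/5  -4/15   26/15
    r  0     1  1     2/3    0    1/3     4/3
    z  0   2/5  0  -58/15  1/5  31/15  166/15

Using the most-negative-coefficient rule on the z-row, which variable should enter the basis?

t

Negative z-row entries: t: -58/15.
The most negative is -58/15 in column t, so t enters.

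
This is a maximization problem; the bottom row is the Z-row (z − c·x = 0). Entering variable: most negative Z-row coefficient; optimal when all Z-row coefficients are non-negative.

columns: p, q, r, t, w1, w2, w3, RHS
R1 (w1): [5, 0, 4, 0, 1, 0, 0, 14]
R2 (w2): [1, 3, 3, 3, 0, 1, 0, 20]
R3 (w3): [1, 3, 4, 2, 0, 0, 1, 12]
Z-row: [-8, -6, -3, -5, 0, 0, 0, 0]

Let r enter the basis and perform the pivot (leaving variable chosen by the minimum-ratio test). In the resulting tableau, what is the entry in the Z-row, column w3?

3/4

Ratio test on column r — row 1: 14/4 = 7/2; row 2: 20/3 = 20/3; row 3: 12/4 = 3. Minimum is 3 at row 3 (w3 leaves); pivot element 4.
Divide row 3 by 4; eliminate column r from the other rows.
Z-row update in column w3: 0 − (-3)·(1/4) = 3/4.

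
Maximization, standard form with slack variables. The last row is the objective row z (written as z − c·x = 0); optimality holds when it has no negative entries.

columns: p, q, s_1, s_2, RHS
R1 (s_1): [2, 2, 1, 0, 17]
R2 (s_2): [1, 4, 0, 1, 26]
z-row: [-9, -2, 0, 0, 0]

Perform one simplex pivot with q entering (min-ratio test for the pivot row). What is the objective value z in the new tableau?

13

Ratio test on column q — row 1: 17/2 = 17/2; row 2: 26/4 = 13/2. Minimum is 13/2 at row 2 (s_2 leaves); pivot element 4.
Pivot on row 2; the z-row RHS becomes 0 − (-2)·(13/2) = 13.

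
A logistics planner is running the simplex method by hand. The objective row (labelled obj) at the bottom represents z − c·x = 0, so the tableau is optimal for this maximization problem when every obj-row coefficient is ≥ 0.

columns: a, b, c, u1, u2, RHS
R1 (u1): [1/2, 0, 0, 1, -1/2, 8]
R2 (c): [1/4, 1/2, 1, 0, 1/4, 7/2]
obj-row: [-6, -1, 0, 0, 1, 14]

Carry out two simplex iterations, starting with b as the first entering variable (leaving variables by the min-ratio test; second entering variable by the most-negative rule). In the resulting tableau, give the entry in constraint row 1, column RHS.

Ratio test on column b — row 1: entry 0 ≤ 0; row 2: (7/2)/(1/2) = 7. Minimum is 7 at row 2 (c leaves); pivot element 1/2.
Divide row 2 by 1/2; eliminate column b from the other rows.
Second iteration: most negative obj-row entry is -11/2 in column a, so a enters.
Ratio test on column a — row 1: 8/(1/2) = 16; row 2: 7/(1/2) = 14. Minimum is 14 at row 2 (b leaves); pivot element 1/2.
Divide row 2 by 1/2; eliminate column a from the other rows.
After both pivots, the entry at constraint row 1, column RHS is 1.

1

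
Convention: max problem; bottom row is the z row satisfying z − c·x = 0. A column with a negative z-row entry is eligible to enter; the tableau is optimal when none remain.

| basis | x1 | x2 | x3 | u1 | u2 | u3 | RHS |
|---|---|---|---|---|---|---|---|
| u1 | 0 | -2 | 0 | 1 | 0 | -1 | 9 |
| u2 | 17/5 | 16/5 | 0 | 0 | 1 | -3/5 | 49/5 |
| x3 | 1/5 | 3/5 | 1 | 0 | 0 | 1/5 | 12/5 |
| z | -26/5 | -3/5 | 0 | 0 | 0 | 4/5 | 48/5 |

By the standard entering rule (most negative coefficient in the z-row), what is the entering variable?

Negative z-row entries: x1: -26/5, x2: -3/5.
The most negative is -26/5 in column x1, so x1 enters.

x1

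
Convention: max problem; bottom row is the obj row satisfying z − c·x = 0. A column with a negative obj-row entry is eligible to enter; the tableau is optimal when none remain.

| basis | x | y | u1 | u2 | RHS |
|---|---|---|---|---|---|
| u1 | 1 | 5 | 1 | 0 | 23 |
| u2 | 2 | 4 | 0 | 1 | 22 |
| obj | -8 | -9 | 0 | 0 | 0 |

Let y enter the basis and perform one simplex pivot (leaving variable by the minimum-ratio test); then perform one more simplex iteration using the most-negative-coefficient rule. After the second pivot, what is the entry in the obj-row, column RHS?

Ratio test on column y — row 1: 23/5 = 23/5; row 2: 22/4 = 11/2. Minimum is 23/5 at row 1 (u1 leaves); pivot element 5.
Divide row 1 by 5; eliminate column y from the other rows.
Second iteration: most negative obj-row entry is -31/5 in column x, so x enters.
Ratio test on column x — row 1: (23/5)/(1/5) = 23; row 2: (18/5)/(6/5) = 3. Minimum is 3 at row 2 (u2 leaves); pivot element 6/5.
Divide row 2 by 6/5; eliminate column x from the other rows.
After both pivots, the entry at the obj-row, column RHS is 60.

60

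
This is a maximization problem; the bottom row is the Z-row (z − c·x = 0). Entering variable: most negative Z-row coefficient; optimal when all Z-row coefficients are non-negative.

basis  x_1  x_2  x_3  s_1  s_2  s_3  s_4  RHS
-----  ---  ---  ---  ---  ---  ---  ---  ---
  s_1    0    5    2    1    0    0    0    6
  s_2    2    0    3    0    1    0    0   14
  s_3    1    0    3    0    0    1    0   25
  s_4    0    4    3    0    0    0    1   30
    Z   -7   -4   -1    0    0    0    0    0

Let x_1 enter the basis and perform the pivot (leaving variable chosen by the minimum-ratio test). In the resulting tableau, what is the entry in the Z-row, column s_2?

7/2

Ratio test on column x_1 — row 1: entry 0 ≤ 0; row 2: 14/2 = 7; row 3: 25/1 = 25; row 4: entry 0 ≤ 0. Minimum is 7 at row 2 (s_2 leaves); pivot element 2.
Divide row 2 by 2; eliminate column x_1 from the other rows.
Z-row update in column s_2: 0 − (-7)·(1/2) = 7/2.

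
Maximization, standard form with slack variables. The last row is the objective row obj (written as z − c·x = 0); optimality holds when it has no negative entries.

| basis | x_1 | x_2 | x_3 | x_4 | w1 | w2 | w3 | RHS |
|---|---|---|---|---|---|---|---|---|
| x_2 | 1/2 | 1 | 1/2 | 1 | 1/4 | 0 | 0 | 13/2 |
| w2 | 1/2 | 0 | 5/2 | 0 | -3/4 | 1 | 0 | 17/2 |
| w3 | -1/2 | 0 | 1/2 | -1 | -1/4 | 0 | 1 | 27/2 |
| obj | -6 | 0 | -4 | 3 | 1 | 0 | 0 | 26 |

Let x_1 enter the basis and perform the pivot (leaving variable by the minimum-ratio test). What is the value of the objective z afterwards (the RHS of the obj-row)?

104

Ratio test on column x_1 — row 1: (13/2)/(1/2) = 13; row 2: (17/2)/(1/2) = 17; row 3: entry -1/2 ≤ 0. Minimum is 13 at row 1 (x_2 leaves); pivot element 1/2.
Pivot on row 1; the obj-row RHS becomes 26 − (-6)·13 = 104.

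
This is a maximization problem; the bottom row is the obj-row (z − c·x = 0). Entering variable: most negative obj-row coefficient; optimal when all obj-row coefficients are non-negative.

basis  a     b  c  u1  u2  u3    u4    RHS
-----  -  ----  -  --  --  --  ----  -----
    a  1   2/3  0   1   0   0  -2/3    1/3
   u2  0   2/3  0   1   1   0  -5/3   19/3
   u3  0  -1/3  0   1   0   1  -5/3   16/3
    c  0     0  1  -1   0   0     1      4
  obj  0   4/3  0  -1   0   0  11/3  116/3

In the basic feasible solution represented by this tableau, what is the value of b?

b is not in the basis, so in the current basic feasible solution b = 0.

0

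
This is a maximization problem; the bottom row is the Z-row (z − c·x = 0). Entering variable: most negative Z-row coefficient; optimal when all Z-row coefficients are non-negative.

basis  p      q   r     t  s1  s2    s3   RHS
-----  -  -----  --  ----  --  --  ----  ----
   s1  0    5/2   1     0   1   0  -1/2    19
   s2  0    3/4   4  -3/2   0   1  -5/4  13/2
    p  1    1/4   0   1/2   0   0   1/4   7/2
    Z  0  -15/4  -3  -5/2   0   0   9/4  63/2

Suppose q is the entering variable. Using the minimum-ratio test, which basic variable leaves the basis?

s1

Column q entries and ratios — s1: 19/(5/2) = 38/5; s2: (13/2)/(3/4) = 26/3; p: (7/2)/(1/4) = 14.
Smallest ratio is 38/5 in the row of s1, so s1 leaves.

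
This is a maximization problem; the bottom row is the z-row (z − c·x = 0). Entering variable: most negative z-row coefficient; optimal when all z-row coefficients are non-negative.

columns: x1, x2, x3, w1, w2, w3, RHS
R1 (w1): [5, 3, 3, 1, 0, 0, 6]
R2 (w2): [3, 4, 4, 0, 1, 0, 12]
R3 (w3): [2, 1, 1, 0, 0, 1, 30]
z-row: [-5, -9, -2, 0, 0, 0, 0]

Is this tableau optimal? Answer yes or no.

no

The z-row has a negative entry -9 in column x2, so it is not optimal.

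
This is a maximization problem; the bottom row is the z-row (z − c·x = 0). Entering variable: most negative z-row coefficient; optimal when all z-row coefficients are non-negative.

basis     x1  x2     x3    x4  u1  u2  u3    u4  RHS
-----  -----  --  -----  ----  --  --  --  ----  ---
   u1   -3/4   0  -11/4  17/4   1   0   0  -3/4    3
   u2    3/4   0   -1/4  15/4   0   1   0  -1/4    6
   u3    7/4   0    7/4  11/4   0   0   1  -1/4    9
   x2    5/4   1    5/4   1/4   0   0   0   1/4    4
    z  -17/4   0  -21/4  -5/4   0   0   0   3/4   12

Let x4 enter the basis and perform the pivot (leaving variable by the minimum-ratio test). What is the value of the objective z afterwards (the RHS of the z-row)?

Ratio test on column x4 — row 1: 3/(17/4) = 12/17; row 2: 6/(15/4) = 8/5; row 3: 9/(11/4) = 36/11; row 4: 4/(1/4) = 16. Minimum is 12/17 at row 1 (u1 leaves); pivot element 17/4.
Pivot on row 1; the z-row RHS becomes 12 − (-5/4)·(12/17) = 219/17.

219/17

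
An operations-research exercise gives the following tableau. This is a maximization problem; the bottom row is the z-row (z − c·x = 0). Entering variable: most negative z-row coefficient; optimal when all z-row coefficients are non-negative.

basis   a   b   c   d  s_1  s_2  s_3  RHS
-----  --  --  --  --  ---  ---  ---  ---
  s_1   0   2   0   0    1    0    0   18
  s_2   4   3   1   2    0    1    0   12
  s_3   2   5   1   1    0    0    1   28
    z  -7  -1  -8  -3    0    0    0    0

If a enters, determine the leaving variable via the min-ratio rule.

Column a entries and ratios — s_1: 0 ≤ 0, skip; s_2: 12/4 = 3; s_3: 28/2 = 14.
Smallest ratio is 3 in the row of s_2, so s_2 leaves.

s_2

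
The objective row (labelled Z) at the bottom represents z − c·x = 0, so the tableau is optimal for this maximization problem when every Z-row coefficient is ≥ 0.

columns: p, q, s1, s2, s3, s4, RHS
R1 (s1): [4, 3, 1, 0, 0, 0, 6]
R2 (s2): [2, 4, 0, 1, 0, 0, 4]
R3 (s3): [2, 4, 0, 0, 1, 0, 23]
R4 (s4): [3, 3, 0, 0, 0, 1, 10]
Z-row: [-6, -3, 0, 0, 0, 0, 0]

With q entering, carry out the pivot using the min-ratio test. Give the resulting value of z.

3

Ratio test on column q — row 1: 6/3 = 2; row 2: 4/4 = 1; row 3: 23/4 = 23/4; row 4: 10/3 = 10/3. Minimum is 1 at row 2 (s2 leaves); pivot element 4.
Pivot on row 2; the Z-row RHS becomes 0 − (-3)·1 = 3.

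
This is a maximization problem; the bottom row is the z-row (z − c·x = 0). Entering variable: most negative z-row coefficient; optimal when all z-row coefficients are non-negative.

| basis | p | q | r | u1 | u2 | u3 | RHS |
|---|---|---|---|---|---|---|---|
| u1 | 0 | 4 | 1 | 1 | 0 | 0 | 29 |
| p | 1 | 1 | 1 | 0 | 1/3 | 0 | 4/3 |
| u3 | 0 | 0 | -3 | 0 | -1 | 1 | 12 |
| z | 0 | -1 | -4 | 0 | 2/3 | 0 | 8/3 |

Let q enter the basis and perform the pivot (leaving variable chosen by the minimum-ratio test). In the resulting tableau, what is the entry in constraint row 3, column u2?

Ratio test on column q — row 1: 29/4 = 29/4; row 2: (4/3)/1 = 4/3; row 3: entry 0 ≤ 0. Minimum is 4/3 at row 2 (p leaves); pivot element 1.
Divide row 2 by 1; eliminate column q from the other rows.
Row 3 update in column u2: -1 − 0·(1/3) = -1.

-1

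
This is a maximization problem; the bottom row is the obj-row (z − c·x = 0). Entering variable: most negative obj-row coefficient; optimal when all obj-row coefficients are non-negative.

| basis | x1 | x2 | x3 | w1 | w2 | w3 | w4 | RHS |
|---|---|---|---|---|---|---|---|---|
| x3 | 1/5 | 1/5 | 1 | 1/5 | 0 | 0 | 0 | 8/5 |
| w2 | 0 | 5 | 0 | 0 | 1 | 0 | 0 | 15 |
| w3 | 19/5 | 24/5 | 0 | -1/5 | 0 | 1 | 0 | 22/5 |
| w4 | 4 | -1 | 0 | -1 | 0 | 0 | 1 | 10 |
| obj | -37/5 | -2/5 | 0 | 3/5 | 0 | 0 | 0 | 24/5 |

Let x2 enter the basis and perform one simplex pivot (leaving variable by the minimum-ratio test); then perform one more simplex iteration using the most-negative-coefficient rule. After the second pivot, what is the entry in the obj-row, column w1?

4/19

Ratio test on column x2 — row 1: (8/5)/(1/5) = 8; row 2: 15/5 = 3; row 3: (22/5)/(24/5) = 11/12; row 4: entry -1 ≤ 0. Minimum is 11/12 at row 3 (w3 leaves); pivot element 24/5.
Divide row 3 by 24/5; eliminate column x2 from the other rows.
Second iteration: most negative obj-row entry is -85/12 in column x1, so x1 enters.
Ratio test on column x1 — row 1: (17/12)/(1/24) = 34; row 2: entry -95/24 ≤ 0; row 3: (11/12)/(19/24) = 22/19; row 4: (131/12)/(115/24) = 262/115. Minimum is 22/19 at row 3 (x2 leaves); pivot element 19/24.
Divide row 3 by 19/24; eliminate column x1 from the other rows.
After both pivots, the entry at the obj-row, column w1 is 4/19.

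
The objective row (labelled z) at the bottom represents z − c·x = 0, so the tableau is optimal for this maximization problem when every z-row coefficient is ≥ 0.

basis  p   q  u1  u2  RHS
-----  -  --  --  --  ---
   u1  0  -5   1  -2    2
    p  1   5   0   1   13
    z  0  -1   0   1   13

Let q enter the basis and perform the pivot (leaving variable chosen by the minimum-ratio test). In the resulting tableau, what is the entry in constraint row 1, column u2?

Ratio test on column q — row 1: entry -5 ≤ 0; row 2: 13/5 = 13/5. Minimum is 13/5 at row 2 (p leaves); pivot element 5.
Divide row 2 by 5; eliminate column q from the other rows.
Row 1 update in column u2: -2 − (-5)·(1/5) = -1.

-1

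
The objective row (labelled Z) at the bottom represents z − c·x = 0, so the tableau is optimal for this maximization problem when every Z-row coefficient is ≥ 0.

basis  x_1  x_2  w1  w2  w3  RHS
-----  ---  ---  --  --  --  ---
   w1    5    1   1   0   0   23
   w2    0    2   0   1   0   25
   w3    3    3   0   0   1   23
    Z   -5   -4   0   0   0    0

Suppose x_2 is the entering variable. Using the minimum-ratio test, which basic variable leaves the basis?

w3

Column x_2 entries and ratios — w1: 23/1 = 23; w2: 25/2 = 25/2; w3: 23/3 = 23/3.
Smallest ratio is 23/3 in the row of w3, so w3 leaves.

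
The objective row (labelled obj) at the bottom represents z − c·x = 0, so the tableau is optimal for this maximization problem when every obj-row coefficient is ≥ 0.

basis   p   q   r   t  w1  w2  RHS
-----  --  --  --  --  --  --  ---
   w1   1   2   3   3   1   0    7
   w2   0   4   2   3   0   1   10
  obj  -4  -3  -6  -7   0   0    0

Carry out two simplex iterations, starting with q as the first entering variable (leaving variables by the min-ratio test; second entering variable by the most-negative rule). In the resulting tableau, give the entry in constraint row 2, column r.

-1/2

Ratio test on column q — row 1: 7/2 = 7/2; row 2: 10/4 = 5/2. Minimum is 5/2 at row 2 (w2 leaves); pivot element 4.
Divide row 2 by 4; eliminate column q from the other rows.
Second iteration: most negative obj-row entry is -19/4 in column t, so t enters.
Ratio test on column t — row 1: 2/(3/2) = 4/3; row 2: (5/2)/(3/4) = 10/3. Minimum is 4/3 at row 1 (w1 leaves); pivot element 3/2.
Divide row 1 by 3/2; eliminate column t from the other rows.
After both pivots, the entry at constraint row 2, column r is -1/2.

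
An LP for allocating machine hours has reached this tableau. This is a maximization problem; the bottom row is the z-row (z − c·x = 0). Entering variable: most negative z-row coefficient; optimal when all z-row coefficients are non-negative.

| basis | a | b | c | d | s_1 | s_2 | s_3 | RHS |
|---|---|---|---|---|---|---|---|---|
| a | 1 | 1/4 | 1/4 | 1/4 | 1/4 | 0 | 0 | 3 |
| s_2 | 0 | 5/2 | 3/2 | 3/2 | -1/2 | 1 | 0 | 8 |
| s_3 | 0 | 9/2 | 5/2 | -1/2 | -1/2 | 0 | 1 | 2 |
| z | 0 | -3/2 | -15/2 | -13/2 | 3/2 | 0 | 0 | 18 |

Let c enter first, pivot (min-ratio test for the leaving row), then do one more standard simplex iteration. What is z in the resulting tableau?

488/9

Ratio test on column c — row 1: 3/(1/4) = 12; row 2: 8/(3/2) = 16/3; row 3: 2/(5/2) = 4/5. Minimum is 4/5 at row 3 (s_3 leaves); pivot element 5/2.
Pivot on row 3; the z-row RHS becomes 18 − (-15/2)·(4/5) = 24.
Next entering variable (most negative z-row entry -8): d.
Ratio test on column d — row 1: (14/5)/(3/10) = 28/3; row 2: (34/5)/(9/5) = 34/9; row 3: entry -1/5 ≤ 0. Minimum is 34/9 at row 2 (s_2 leaves); pivot element 9/5.
After the second pivot the z-row RHS is 24 − (-8)·(34/9) = 488/9.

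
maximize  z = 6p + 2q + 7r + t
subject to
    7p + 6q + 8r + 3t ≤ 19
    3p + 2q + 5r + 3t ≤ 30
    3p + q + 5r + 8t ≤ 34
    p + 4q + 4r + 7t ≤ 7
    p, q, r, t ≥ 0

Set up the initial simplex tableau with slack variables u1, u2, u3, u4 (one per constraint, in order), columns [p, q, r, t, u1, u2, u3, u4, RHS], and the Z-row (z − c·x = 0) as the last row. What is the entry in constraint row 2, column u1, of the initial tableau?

Slack u1 belongs to constraint 1; its column is the unit vector e_1, so the entry in row 2 is 0.

0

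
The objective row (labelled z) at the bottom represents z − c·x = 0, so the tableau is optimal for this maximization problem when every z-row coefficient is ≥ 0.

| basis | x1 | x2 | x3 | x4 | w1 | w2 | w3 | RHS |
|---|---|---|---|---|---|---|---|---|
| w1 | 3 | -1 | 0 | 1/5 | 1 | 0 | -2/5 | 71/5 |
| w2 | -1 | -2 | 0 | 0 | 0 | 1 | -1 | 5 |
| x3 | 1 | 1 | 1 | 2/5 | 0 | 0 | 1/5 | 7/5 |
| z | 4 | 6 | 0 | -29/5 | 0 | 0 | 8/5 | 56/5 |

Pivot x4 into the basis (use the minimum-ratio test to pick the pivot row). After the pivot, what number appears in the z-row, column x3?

29/2

Ratio test on column x4 — row 1: (71/5)/(1/5) = 71; row 2: entry 0 ≤ 0; row 3: (7/5)/(2/5) = 7/2. Minimum is 7/2 at row 3 (x3 leaves); pivot element 2/5.
Divide row 3 by 2/5; eliminate column x4 from the other rows.
z-row update in column x3: 0 − (-29/5)·(5/2) = 29/2.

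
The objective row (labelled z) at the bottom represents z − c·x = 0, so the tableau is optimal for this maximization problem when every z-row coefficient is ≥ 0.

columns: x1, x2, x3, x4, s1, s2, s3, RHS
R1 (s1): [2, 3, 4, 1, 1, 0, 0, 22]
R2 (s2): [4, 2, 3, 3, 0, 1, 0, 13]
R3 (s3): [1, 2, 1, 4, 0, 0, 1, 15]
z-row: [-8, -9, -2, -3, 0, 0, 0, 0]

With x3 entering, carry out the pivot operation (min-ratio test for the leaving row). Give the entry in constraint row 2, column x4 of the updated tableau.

1

Ratio test on column x3 — row 1: 22/4 = 11/2; row 2: 13/3 = 13/3; row 3: 15/1 = 15. Minimum is 13/3 at row 2 (s2 leaves); pivot element 3.
Divide row 2 by 3; eliminate column x3 from the other rows.
In the new row 2, the x4 entry is the old entry divided by the pivot: 3/3 = 1.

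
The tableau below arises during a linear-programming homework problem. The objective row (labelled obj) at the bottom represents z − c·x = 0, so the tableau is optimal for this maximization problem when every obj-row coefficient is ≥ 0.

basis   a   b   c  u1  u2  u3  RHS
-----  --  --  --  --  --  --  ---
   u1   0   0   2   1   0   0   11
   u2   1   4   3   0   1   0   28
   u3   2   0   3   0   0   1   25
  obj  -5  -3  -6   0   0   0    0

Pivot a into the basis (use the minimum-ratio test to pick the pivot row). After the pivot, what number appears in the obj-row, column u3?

Ratio test on column a — row 1: entry 0 ≤ 0; row 2: 28/1 = 28; row 3: 25/2 = 25/2. Minimum is 25/2 at row 3 (u3 leaves); pivot element 2.
Divide row 3 by 2; eliminate column a from the other rows.
obj-row update in column u3: 0 − (-5)·(1/2) = 5/2.

5/2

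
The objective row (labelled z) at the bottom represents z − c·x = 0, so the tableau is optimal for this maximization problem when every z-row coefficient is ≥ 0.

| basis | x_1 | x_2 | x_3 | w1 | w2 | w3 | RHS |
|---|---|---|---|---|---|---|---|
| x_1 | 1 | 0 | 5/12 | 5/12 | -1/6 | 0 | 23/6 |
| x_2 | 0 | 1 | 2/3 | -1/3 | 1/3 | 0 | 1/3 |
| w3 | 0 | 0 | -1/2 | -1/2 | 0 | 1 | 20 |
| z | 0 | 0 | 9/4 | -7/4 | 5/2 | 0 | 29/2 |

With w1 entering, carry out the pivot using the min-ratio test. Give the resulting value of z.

153/5

Ratio test on column w1 — row 1: (23/6)/(5/12) = 46/5; row 2: entry -1/3 ≤ 0; row 3: entry -1/2 ≤ 0. Minimum is 46/5 at row 1 (x_1 leaves); pivot element 5/12.
Pivot on row 1; the z-row RHS becomes 29/2 − (-7/4)·(46/5) = 153/5.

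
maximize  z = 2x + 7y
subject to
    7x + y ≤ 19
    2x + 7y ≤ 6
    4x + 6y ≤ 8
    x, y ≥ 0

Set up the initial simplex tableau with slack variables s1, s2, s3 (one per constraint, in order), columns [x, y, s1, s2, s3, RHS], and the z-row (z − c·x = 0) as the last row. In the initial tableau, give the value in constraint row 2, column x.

2

Constraint 2 has coefficient 2 on x.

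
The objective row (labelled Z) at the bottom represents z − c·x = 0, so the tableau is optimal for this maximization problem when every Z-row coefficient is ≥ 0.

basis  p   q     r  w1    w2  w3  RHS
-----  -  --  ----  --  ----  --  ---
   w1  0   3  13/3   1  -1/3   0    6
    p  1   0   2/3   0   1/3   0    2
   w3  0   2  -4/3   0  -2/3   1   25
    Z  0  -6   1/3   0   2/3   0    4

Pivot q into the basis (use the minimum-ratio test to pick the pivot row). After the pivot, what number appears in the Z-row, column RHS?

16

Ratio test on column q — row 1: 6/3 = 2; row 2: entry 0 ≤ 0; row 3: 25/2 = 25/2. Minimum is 2 at row 1 (w1 leaves); pivot element 3.
Divide row 1 by 3; eliminate column q from the other rows.
Z-row update in column RHS: 4 − (-6)·2 = 16.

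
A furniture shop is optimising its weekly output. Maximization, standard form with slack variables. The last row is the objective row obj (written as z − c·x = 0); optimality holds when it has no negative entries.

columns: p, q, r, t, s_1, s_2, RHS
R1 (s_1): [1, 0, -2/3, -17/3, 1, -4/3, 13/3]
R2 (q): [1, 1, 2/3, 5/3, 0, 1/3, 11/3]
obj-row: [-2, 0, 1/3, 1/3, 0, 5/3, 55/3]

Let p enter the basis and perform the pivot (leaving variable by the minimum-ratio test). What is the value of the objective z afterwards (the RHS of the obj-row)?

77/3

Ratio test on column p — row 1: (13/3)/1 = 13/3; row 2: (11/3)/1 = 11/3. Minimum is 11/3 at row 2 (q leaves); pivot element 1.
Pivot on row 2; the obj-row RHS becomes 55/3 − (-2)·(11/3) = 77/3.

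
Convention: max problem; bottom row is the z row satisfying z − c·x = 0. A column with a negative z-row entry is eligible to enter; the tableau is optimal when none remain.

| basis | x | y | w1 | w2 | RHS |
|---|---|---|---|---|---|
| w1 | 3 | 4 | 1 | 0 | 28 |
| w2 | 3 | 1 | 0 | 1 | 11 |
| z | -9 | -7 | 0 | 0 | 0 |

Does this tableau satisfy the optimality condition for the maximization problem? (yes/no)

no

The z-row has a negative entry -9 in column x, so it is not optimal.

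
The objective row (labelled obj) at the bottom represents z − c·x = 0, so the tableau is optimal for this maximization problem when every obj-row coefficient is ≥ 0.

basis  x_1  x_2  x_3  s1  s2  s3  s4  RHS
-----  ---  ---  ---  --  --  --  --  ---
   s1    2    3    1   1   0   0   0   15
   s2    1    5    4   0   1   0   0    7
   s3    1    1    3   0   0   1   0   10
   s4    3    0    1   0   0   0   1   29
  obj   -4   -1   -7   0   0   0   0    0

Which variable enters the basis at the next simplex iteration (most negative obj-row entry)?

x_3

Negative obj-row entries: x_1: -4, x_2: -1, x_3: -7.
The most negative is -7 in column x_3, so x_3 enters.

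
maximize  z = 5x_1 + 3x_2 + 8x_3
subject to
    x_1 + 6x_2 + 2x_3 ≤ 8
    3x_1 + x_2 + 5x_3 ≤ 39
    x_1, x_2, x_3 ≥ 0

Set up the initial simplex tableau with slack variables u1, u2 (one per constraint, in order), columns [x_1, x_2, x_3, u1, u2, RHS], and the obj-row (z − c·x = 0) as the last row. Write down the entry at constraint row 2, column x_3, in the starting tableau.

5

Constraint 2 has coefficient 5 on x_3.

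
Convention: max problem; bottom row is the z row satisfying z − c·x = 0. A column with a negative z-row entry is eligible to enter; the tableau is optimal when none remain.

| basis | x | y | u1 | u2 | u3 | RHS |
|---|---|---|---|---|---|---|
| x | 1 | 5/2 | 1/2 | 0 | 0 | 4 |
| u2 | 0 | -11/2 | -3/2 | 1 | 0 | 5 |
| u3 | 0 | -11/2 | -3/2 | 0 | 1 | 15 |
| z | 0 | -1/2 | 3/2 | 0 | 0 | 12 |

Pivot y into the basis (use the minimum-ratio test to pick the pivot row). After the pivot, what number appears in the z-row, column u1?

Ratio test on column y — row 1: 4/(5/2) = 8/5; row 2: entry -11/2 ≤ 0; row 3: entry -11/2 ≤ 0. Minimum is 8/5 at row 1 (x leaves); pivot element 5/2.
Divide row 1 by 5/2; eliminate column y from the other rows.
z-row update in column u1: 3/2 − (-1/2)·(1/5) = 8/5.

8/5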